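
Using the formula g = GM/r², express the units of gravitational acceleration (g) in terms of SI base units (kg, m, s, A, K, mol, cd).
Units of each symbol in g = GM/r²:
  G (gravitational constant): m³/(kg·s²)
  M (mass): kg
  r (distance): m  → to the power 2 in the denominator, contributes 1/m²

Multiplying the contributions: [m³/(kg·s²)] · [kg] · [1/m²]
Adding exponents of each base unit: m: 1, s: -2
SI base units of gravitational acceleration: m/s²

Answer: m/s²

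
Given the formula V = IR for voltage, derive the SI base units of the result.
Units of each symbol in V = IR:
  I (current): A
  R (resistance, in ohms): kg·m²/(s³·A²)

Multiplying the contributions: [A] · [kg·m²/(s³·A²)]
Adding exponents of each base unit: kg: 1, m: 2, s: -3, A: -1
SI base units of voltage: kg·m²/(s³·A)

Answer: kg·m²/(s³·A)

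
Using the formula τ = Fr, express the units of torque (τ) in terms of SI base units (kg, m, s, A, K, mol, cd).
Units of each symbol in τ = Fr:
  F (force): kg·m/s²
  r (lever arm): m

Multiplying the contributions: [kg·m/s²] · [m]
Adding exponents of each base unit: kg: 1, m: 2, s: -2
SI base units of torque: kg·m²/s²

Answer: kg·m²/s²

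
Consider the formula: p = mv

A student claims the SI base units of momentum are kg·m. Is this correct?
Units of each symbol in p = mv:
  m (mass): kg
  v (velocity): m/s

Multiplying the contributions: [kg] · [m/s]
Adding exponents of each base unit: kg: 1, m: 1, s: -1
SI base units of momentum: kg·m/s

The claimed units kg·m (exponents kg: 1, m: 1) do not match the derived units kg·m/s (exponents kg: 1, m: 1, s: -1), so the claim is incorrect.

Answer: No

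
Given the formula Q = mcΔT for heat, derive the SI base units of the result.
Units of each symbol in Q = mcΔT:
  m (mass): kg
  c (specific heat capacity, in J/(kg·K)): m²/(s²·K)
  ΔT (temperature change): K

Multiplying the contributions: [kg] · [m²/(s²·K)] · [K]
Adding exponents of each base unit: kg: 1, m: 2, s: -2
SI base units of heat: kg·m²/s²

Answer: kg·m²/s²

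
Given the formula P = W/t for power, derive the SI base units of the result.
Units of each symbol in P = W/t:
  W (work): kg·m²/s²
  t (time): s  → in the denominator, contributes 1/s

Multiplying the contributions: [kg·m²/s²] · [1/s]
Adding exponents of each base unit: kg: 1, m: 2, s: -3
SI base units of power: kg·m²/s³

Answer: kg·m²/s³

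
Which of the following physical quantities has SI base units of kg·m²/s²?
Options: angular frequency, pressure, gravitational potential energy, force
Checking the SI base units of each option:
  angular frequency (ω = 2πf): 1/s  ✗
  pressure (P = F/A): kg/(m·s²)  ✗
  gravitational potential energy (U = -GMm/r): kg·m²/s²  ✓ matches
  force (F = ma): kg·m/s²  ✗

Only gravitational potential energy has units kg·m²/s².

Answer: gravitational potential energy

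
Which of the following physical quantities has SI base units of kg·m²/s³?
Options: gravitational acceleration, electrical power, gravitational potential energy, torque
Checking the SI base units of each option:
  gravitational acceleration (g = GM/r²): m/s²  ✗
  electrical power (P = IV): kg·m²/s³  ✓ matches
  gravitational potential energy (U = -GMm/r): kg·m²/s²  ✗
  torque (τ = Fr): kg·m²/s²  ✗

Only electrical power has units kg·m²/s³.

Answer: electrical power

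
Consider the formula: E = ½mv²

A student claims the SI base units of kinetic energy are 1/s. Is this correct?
Units of each symbol in E = ½mv²:
  m (mass): kg
  v (speed): m/s  → to the power 2, contributes m²/s²
  The factor ½ is dimensionless.

Multiplying the contributions: [kg] · [m²/s²]
Adding exponents of each base unit: kg: 1, m: 2, s: -2
SI base units of kinetic energy: kg·m²/s²

The claimed units 1/s (exponents s: -1) do not match the derived units kg·m²/s² (exponents kg: 1, m: 2, s: -2), so the claim is incorrect.

Answer: No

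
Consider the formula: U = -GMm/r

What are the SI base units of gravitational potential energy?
Units of each symbol in U = -GMm/r:
  G (gravitational constant): m³/(kg·s²)
  M (mass): kg
  m (mass): kg
  r (distance): m  → in the denominator, contributes 1/m
  The minus sign does not affect the units.

Multiplying the contributions: [m³/(kg·s²)] · [kg] · [kg] · [1/m]
Adding exponents of each base unit: kg: 1, m: 2, s: -2
SI base units of gravitational potential energy: kg·m²/s²

Answer: kg·m²/s²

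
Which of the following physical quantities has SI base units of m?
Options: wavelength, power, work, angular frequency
Checking the SI base units of each option:
  wavelength (λ = v/f): m  ✓ matches
  power (P = W/t): kg·m²/s³  ✗
  work (W = Fd): kg·m²/s²  ✗
  angular frequency (ω = 2πf): 1/s  ✗

Only wavelength has units m.

Answer: wavelength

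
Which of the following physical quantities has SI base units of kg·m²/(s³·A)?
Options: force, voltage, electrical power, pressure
Checking the SI base units of each option:
  force (F = ma): kg·m/s²  ✗
  voltage (V = IR): kg·m²/(s³·A)  ✓ matches
  electrical power (P = IV): kg·m²/s³  ✗
  pressure (P = F/A): kg/(m·s²)  ✗

Only voltage has units kg·m²/(s³·A).

Answer: voltage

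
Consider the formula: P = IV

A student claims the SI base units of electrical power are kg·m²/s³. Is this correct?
Units of each symbol in P = IV:
  I (current): A
  V (voltage, in volts): kg·m²/(s³·A)

Multiplying the contributions: [A] · [kg·m²/(s³·A)]
Adding exponents of each base unit: kg: 1, m: 2, s: -3
SI base units of electrical power: kg·m²/s³

The claimed units kg·m²/s³ match the derived units, so the claim is correct.

Answer: Yes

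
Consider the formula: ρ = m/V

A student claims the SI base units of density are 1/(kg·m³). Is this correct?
Units of each symbol in ρ = m/V:
  m (mass): kg
  V (volume): m³  → in the denominator, contributes 1/m³

Multiplying the contributions: [kg] · [1/m³]
Adding exponents of each base unit: kg: 1, m: -3
SI base units of density: kg/m³

The claimed units 1/(kg·m³) (exponents kg: -1, m: -3) do not match the derived units kg/m³ (exponents kg: 1, m: -3), so the claim is incorrect.

Answer: No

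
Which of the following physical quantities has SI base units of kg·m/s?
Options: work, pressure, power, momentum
Checking the SI base units of each option:
  work (W = Fd): kg·m²/s²  ✗
  pressure (P = F/A): kg/(m·s²)  ✗
  power (P = W/t): kg·m²/s³  ✗
  momentum (p = mv): kg·m/s  ✓ matches

Only momentum has units kg·m/s.

Answer: momentum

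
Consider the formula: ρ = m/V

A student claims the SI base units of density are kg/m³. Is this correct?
Units of each symbol in ρ = m/V:
  m (mass): kg
  V (volume): m³  → in the denominator, contributes 1/m³

Multiplying the contributions: [kg] · [1/m³]
Adding exponents of each base unit: kg: 1, m: -3
SI base units of density: kg/m³

The claimed units kg/m³ match the derived units, so the claim is correct.

Answer: Yes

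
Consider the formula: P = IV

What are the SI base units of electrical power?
Units of each symbol in P = IV:
  I (current): A
  V (voltage, in volts): kg·m²/(s³·A)

Multiplying the contributions: [A] · [kg·m²/(s³·A)]
Adding exponents of each base unit: kg: 1, m: 2, s: -3
SI base units of electrical power: kg·m²/s³

Answer: kg·m²/s³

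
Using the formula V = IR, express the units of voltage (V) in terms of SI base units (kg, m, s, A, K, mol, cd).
Units of each symbol in V = IR:
  I (current): A
  R (resistance, in ohms): kg·m²/(s³·A²)

Multiplying the contributions: [A] · [kg·m²/(s³·A²)]
Adding exponents of each base unit: kg: 1, m: 2, s: -3, A: -1
SI base units of voltage: kg·m²/(s³·A)

Answer: kg·m²/(s³·A)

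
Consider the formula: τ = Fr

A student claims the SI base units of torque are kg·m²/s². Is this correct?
Units of each symbol in τ = Fr:
  F (force): kg·m/s²
  r (lever arm): m

Multiplying the contributions: [kg·m/s²] · [m]
Adding exponents of each base unit: kg: 1, m: 2, s: -2
SI base units of torque: kg·m²/s²

The claimed units kg·m²/s² match the derived units, so the claim is correct.

Answer: Yes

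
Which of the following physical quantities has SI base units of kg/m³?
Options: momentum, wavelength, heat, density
Checking the SI base units of each option:
  momentum (p = mv): kg·m/s  ✗
  wavelength (λ = v/f): m  ✗
  heat (Q = mcΔT): kg·m²/s²  ✗
  density (ρ = m/V): kg/m³  ✓ matches

Only density has units kg/m³.

Answer: density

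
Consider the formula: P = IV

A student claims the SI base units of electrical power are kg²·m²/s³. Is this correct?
Units of each symbol in P = IV:
  I (current): A
  V (voltage, in volts): kg·m²/(s³·A)

Multiplying the contributions: [A] · [kg·m²/(s³·A)]
Adding exponents of each base unit: kg: 1, m: 2, s: -3
SI base units of electrical power: kg·m²/s³

The claimed units kg²·m²/s³ (exponents kg: 2, m: 2, s: -3) do not match the derived units kg·m²/s³ (exponents kg: 1, m: 2, s: -3), so the claim is incorrect.

Answer: No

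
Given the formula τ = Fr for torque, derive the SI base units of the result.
Units of each symbol in τ = Fr:
  F (force): kg·m/s²
  r (lever arm): m

Multiplying the contributions: [kg·m/s²] · [m]
Adding exponents of each base unit: kg: 1, m: 2, s: -2
SI base units of torque: kg·m²/s²

Answer: kg·m²/s²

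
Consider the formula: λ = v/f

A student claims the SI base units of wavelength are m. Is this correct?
Units of each symbol in λ = v/f:
  v (wave speed): m/s
  f (frequency): 1/s  → in the denominator, contributes s

Multiplying the contributions: [m/s] · [s]
Adding exponents of each base unit: m: 1
SI base units of wavelength: m

The claimed units m match the derived units, so the claim is correct.

Answer: Yes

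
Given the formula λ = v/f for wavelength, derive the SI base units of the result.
Units of each symbol in λ = v/f:
  v (wave speed): m/s
  f (frequency): 1/s  → in the denominator, contributes s

Multiplying the contributions: [m/s] · [s]
Adding exponents of each base unit: m: 1
SI base units of wavelength: m

Answer: m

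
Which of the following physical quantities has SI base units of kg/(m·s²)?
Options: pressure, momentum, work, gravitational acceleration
Checking the SI base units of each option:
  pressure (P = F/A): kg/(m·s²)  ✓ matches
  momentum (p = mv): kg·m/s  ✗
  work (W = Fd): kg·m²/s²  ✗
  gravitational acceleration (g = GM/r²): m/s²  ✗

Only pressure has units kg/(m·s²).

Answer: pressure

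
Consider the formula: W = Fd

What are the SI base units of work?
Units of each symbol in W = Fd:
  F (force): kg·m/s²
  d (displacement): m

Multiplying the contributions: [kg·m/s²] · [m]
Adding exponents of each base unit: kg: 1, m: 2, s: -2
SI base units of work: kg·m²/s²

Answer: kg·m²/s²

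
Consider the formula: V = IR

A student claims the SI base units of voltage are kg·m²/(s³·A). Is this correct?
Units of each symbol in V = IR:
  I (current): A
  R (resistance, in ohms): kg·m²/(s³·A²)

Multiplying the contributions: [A] · [kg·m²/(s³·A²)]
Adding exponents of each base unit: kg: 1, m: 2, s: -3, A: -1
SI base units of voltage: kg·m²/(s³·A)

The claimed units kg·m²/(s³·A) match the derived units, so the claim is correct.

Answer: Yes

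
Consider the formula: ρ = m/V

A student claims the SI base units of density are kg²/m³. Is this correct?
Units of each symbol in ρ = m/V:
  m (mass): kg
  V (volume): m³  → in the denominator, contributes 1/m³

Multiplying the contributions: [kg] · [1/m³]
Adding exponents of each base unit: kg: 1, m: -3
SI base units of density: kg/m³

The claimed units kg²/m³ (exponents kg: 2, m: -3) do not match the derived units kg/m³ (exponents kg: 1, m: -3), so the claim is incorrect.

Answer: No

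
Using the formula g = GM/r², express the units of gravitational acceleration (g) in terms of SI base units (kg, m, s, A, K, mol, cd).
Units of each symbol in g = GM/r²:
  G (gravitational constant): m³/(kg·s²)
  M (mass): kg
  r (distance): m  → to the power 2 in the denominator, contributes 1/m²

Multiplying the contributions: [m³/(kg·s²)] · [kg] · [1/m²]
Adding exponents of each base unit: m: 1, s: -2
SI base units of gravitational acceleration: m/s²

Answer: m/s²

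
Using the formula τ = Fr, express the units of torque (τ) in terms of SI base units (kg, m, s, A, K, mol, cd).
Units of each symbol in τ = Fr:
  F (force): kg·m/s²
  r (lever arm): m

Multiplying the contributions: [kg·m/s²] · [m]
Adding exponents of each base unit: kg: 1, m: 2, s: -2
SI base units of torque: kg·m²/s²

Answer: kg·m²/s²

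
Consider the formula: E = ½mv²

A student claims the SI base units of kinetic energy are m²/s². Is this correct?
Units of each symbol in E = ½mv²:
  m (mass): kg
  v (speed): m/s  → to the power 2, contributes m²/s²
  The factor ½ is dimensionless.

Multiplying the contributions: [kg] · [m²/s²]
Adding exponents of each base unit: kg: 1, m: 2, s: -2
SI base units of kinetic energy: kg·m²/s²

The claimed units m²/s² (exponents m: 2, s: -2) do not match the derived units kg·m²/s² (exponents kg: 1, m: 2, s: -2), so the claim is incorrect.

Answer: No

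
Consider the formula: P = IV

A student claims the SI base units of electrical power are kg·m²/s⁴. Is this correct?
Units of each symbol in P = IV:
  I (current): A
  V (voltage, in volts): kg·m²/(s³·A)

Multiplying the contributions: [A] · [kg·m²/(s³·A)]
Adding exponents of each base unit: kg: 1, m: 2, s: -3
SI base units of electrical power: kg·m²/s³

The claimed units kg·m²/s⁴ (exponents kg: 1, m: 2, s: -4) do not match the derived units kg·m²/s³ (exponents kg: 1, m: 2, s: -3), so the claim is incorrect.

Answer: No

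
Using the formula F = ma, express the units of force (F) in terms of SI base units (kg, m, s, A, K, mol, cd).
Units of each symbol in F = ma:
  m (mass): kg
  a (acceleration): m/s²

Multiplying the contributions: [kg] · [m/s²]
Adding exponents of each base unit: kg: 1, m: 1, s: -2
SI base units of force: kg·m/s²

Answer: kg·m/s²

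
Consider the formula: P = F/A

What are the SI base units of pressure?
Units of each symbol in P = F/A:
  F (force): kg·m/s²
  A (area): m²  → in the denominator, contributes 1/m²

Multiplying the contributions: [kg·m/s²] · [1/m²]
Adding exponents of each base unit: kg: 1, m: -1, s: -2
SI base units of pressure: kg/(m·s²)

Answer: kg/(m·s²)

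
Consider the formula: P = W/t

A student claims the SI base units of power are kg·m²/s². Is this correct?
Units of each symbol in P = W/t:
  W (work): kg·m²/s²
  t (time): s  → in the denominator, contributes 1/s

Multiplying the contributions: [kg·m²/s²] · [1/s]
Adding exponents of each base unit: kg: 1, m: 2, s: -3
SI base units of power: kg·m²/s³

The claimed units kg·m²/s² (exponents kg: 1, m: 2, s: -2) do not match the derived units kg·m²/s³ (exponents kg: 1, m: 2, s: -3), so the claim is incorrect.

Answer: No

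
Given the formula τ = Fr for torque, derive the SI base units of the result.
Units of each symbol in τ = Fr:
  F (force): kg·m/s²
  r (lever arm): m

Multiplying the contributions: [kg·m/s²] · [m]
Adding exponents of each base unit: kg: 1, m: 2, s: -2
SI base units of torque: kg·m²/s²

Answer: kg·m²/s²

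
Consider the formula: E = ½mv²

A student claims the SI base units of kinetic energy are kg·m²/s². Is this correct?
Units of each symbol in E = ½mv²:
  m (mass): kg
  v (speed): m/s  → to the power 2, contributes m²/s²
  The factor ½ is dimensionless.

Multiplying the contributions: [kg] · [m²/s²]
Adding exponents of each base unit: kg: 1, m: 2, s: -2
SI base units of kinetic energy: kg·m²/s²

The claimed units kg·m²/s² match the derived units, so the claim is correct.

Answer: Yes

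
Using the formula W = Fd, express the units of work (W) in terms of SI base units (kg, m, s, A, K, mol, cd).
Units of each symbol in W = Fd:
  F (force): kg·m/s²
  d (displacement): m

Multiplying the contributions: [kg·m/s²] · [m]
Adding exponents of each base unit: kg: 1, m: 2, s: -2
SI base units of work: kg·m²/s²

Answer: kg·m²/s²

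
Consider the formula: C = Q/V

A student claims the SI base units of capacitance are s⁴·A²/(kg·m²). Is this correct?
Units of each symbol in C = Q/V:
  Q (charge, in coulombs): s·A
  V (voltage, in volts): kg·m²/(s³·A)  → in the denominator, contributes s³·A/(kg·m²)

Multiplying the contributions: [s·A] · [s³·A/(kg·m²)]
Adding exponents of each base unit: kg: -1, m: -2, s: 4, A: 2
SI base units of capacitance: s⁴·A²/(kg·m²)

The claimed units s⁴·A²/(kg·m²) match the derived units, so the claim is correct.

Answer: Yes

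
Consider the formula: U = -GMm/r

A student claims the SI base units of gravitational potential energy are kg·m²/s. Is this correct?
Units of each symbol in U = -GMm/r:
  G (gravitational constant): m³/(kg·s²)
  M (mass): kg
  m (mass): kg
  r (distance): m  → in the denominator, contributes 1/m
  The minus sign does not affect the units.

Multiplying the contributions: [m³/(kg·s²)] · [kg] · [kg] · [1/m]
Adding exponents of each base unit: kg: 1, m: 2, s: -2
SI base units of gravitational potential energy: kg·m²/s²

The claimed units kg·m²/s (exponents kg: 1, m: 2, s: -1) do not match the derived units kg·m²/s² (exponents kg: 1, m: 2, s: -2), so the claim is incorrect.

Answer: No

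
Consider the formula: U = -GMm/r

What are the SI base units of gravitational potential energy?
Units of each symbol in U = -GMm/r:
  G (gravitational constant): m³/(kg·s²)
  M (mass): kg
  m (mass): kg
  r (distance): m  → in the denominator, contributes 1/m
  The minus sign does not affect the units.

Multiplying the contributions: [m³/(kg·s²)] · [kg] · [kg] · [1/m]
Adding exponents of each base unit: kg: 1, m: 2, s: -2
SI base units of gravitational potential energy: kg·m²/s²

Answer: kg·m²/s²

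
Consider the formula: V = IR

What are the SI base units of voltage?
Units of each symbol in V = IR:
  I (current): A
  R (resistance, in ohms): kg·m²/(s³·A²)

Multiplying the contributions: [A] · [kg·m²/(s³·A²)]
Adding exponents of each base unit: kg: 1, m: 2, s: -3, A: -1
SI base units of voltage: kg·m²/(s³·A)

Answer: kg·m²/(s³·A)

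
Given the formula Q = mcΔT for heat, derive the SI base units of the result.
Units of each symbol in Q = mcΔT:
  m (mass): kg
  c (specific heat capacity, in J/(kg·K)): m²/(s²·K)
  ΔT (temperature change): K

Multiplying the contributions: [kg] · [m²/(s²·K)] · [K]
Adding exponents of each base unit: kg: 1, m: 2, s: -2
SI base units of heat: kg·m²/s²

Answer: kg·m²/s²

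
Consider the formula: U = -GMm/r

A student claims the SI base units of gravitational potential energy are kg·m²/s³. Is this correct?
Units of each symbol in U = -GMm/r:
  G (gravitational constant): m³/(kg·s²)
  M (mass): kg
  m (mass): kg
  r (distance): m  → in the denominator, contributes 1/m
  The minus sign does not affect the units.

Multiplying the contributions: [m³/(kg·s²)] · [kg] · [kg] · [1/m]
Adding exponents of each base unit: kg: 1, m: 2, s: -2
SI base units of gravitational potential energy: kg·m²/s²

The claimed units kg·m²/s³ (exponents kg: 1, m: 2, s: -3) do not match the derived units kg·m²/s² (exponents kg: 1, m: 2, s: -2), so the claim is incorrect.

Answer: No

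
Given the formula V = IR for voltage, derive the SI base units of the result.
Units of each symbol in V = IR:
  I (current): A
  R (resistance, in ohms): kg·m²/(s³·A²)

Multiplying the contributions: [A] · [kg·m²/(s³·A²)]
Adding exponents of each base unit: kg: 1, m: 2, s: -3, A: -1
SI base units of voltage: kg·m²/(s³·A)

Answer: kg·m²/(s³·A)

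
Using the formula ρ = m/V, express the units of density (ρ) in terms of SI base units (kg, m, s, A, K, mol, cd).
Units of each symbol in ρ = m/V:
  m (mass): kg
  V (volume): m³  → in the denominator, contributes 1/m³

Multiplying the contributions: [kg] · [1/m³]
Adding exponents of each base unit: kg: 1, m: -3
SI base units of density: kg/m³

Answer: kg/m³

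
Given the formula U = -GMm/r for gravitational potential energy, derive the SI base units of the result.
Units of each symbol in U = -GMm/r:
  G (gravitational constant): m³/(kg·s²)
  M (mass): kg
  m (mass): kg
  r (distance): m  → in the denominator, contributes 1/m
  The minus sign does not affect the units.

Multiplying the contributions: [m³/(kg·s²)] · [kg] · [kg] · [1/m]
Adding exponents of each base unit: kg: 1, m: 2, s: -2
SI base units of gravitational potential energy: kg·m²/s²

Answer: kg·m²/s²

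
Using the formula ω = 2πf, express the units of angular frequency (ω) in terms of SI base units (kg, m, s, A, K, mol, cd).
Units of each symbol in ω = 2πf:
  f (frequency): 1/s
  The factor 2π is dimensionless.

Multiplying the contributions: [1/s]
Adding exponents of each base unit: s: -1
SI base units of angular frequency: 1/s

Answer: 1/s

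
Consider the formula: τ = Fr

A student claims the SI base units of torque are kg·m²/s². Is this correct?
Units of each symbol in τ = Fr:
  F (force): kg·m/s²
  r (lever arm): m

Multiplying the contributions: [kg·m/s²] · [m]
Adding exponents of each base unit: kg: 1, m: 2, s: -2
SI base units of torque: kg·m²/s²

The claimed units kg·m²/s² match the derived units, so the claim is correct.

Answer: Yes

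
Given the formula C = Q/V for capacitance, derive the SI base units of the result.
Units of each symbol in C = Q/V:
  Q (charge, in coulombs): s·A
  V (voltage, in volts): kg·m²/(s³·A)  → in the denominator, contributes s³·A/(kg·m²)

Multiplying the contributions: [s·A] · [s³·A/(kg·m²)]
Adding exponents of each base unit: kg: -1, m: -2, s: 4, A: 2
SI base units of capacitance: s⁴·A²/(kg·m²)

Answer: s⁴·A²/(kg·m²)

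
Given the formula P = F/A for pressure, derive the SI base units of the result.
Units of each symbol in P = F/A:
  F (force): kg·m/s²
  A (area): m²  → in the denominator, contributes 1/m²

Multiplying the contributions: [kg·m/s²] · [1/m²]
Adding exponents of each base unit: kg: 1, m: -1, s: -2
SI base units of pressure: kg/(m·s²)

Answer: kg/(m·s²)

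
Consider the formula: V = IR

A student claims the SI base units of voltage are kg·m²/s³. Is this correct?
Units of each symbol in V = IR:
  I (current): A
  R (resistance, in ohms): kg·m²/(s³·A²)

Multiplying the contributions: [A] · [kg·m²/(s³·A²)]
Adding exponents of each base unit: kg: 1, m: 2, s: -3, A: -1
SI base units of voltage: kg·m²/(s³·A)

The claimed units kg·m²/s³ (exponents kg: 1, m: 2, s: -3) do not match the derived units kg·m²/(s³·A) (exponents kg: 1, m: 2, s: -3, A: -1), so the claim is incorrect.

Answer: No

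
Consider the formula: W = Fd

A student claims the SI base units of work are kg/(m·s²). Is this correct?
Units of each symbol in W = Fd:
  F (force): kg·m/s²
  d (displacement): m

Multiplying the contributions: [kg·m/s²] · [m]
Adding exponents of each base unit: kg: 1, m: 2, s: -2
SI base units of work: kg·m²/s²

The claimed units kg/(m·s²) (exponents kg: 1, m: -1, s: -2) do not match the derived units kg·m²/s² (exponents kg: 1, m: 2, s: -2), so the claim is incorrect.

Answer: No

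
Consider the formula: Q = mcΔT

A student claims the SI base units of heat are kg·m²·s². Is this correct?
Units of each symbol in Q = mcΔT:
  m (mass): kg
  c (specific heat capacity, in J/(kg·K)): m²/(s²·K)
  ΔT (temperature change): K

Multiplying the contributions: [kg] · [m²/(s²·K)] · [K]
Adding exponents of each base unit: kg: 1, m: 2, s: -2
SI base units of heat: kg·m²/s²

The claimed units kg·m²·s² (exponents kg: 1, m: 2, s: 2) do not match the derived units kg·m²/s² (exponents kg: 1, m: 2, s: -2), so the claim is incorrect.

Answer: No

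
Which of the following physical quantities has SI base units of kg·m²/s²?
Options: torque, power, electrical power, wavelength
Checking the SI base units of each option:
  torque (τ = Fr): kg·m²/s²  ✓ matches
  power (P = W/t): kg·m²/s³  ✗
  electrical power (P = IV): kg·m²/s³  ✗
  wavelength (λ = v/f): m  ✗

Only torque has units kg·m²/s².

Answer: torque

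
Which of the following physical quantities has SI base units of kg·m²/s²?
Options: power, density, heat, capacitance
Checking the SI base units of each option:
  power (P = W/t): kg·m²/s³  ✗
  density (ρ = m/V): kg/m³  ✗
  heat (Q = mcΔT): kg·m²/s²  ✓ matches
  capacitance (C = Q/V): s⁴·A²/(kg·m²)  ✗

Only heat has units kg·m²/s².

Answer: heat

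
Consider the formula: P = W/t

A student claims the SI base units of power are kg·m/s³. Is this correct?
Units of each symbol in P = W/t:
  W (work): kg·m²/s²
  t (time): s  → in the denominator, contributes 1/s

Multiplying the contributions: [kg·m²/s²] · [1/s]
Adding exponents of each base unit: kg: 1, m: 2, s: -3
SI base units of power: kg·m²/s³

The claimed units kg·m/s³ (exponents kg: 1, m: 1, s: -3) do not match the derived units kg·m²/s³ (exponents kg: 1, m: 2, s: -3), so the claim is incorrect.

Answer: No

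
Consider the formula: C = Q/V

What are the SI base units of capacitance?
Units of each symbol in C = Q/V:
  Q (charge, in coulombs): s·A
  V (voltage, in volts): kg·m²/(s³·A)  → in the denominator, contributes s³·A/(kg·m²)

Multiplying the contributions: [s·A] · [s³·A/(kg·m²)]
Adding exponents of each base unit: kg: -1, m: -2, s: 4, A: 2
SI base units of capacitance: s⁴·A²/(kg·m²)

Answer: s⁴·A²/(kg·m²)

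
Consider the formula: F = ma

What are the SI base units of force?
Units of each symbol in F = ma:
  m (mass): kg
  a (acceleration): m/s²

Multiplying the contributions: [kg] · [m/s²]
Adding exponents of each base unit: kg: 1, m: 1, s: -2
SI base units of force: kg·m/s²

Answer: kg·m/s²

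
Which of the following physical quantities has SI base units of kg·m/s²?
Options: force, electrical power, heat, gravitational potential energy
Checking the SI base units of each option:
  force (F = ma): kg·m/s²  ✓ matches
  electrical power (P = IV): kg·m²/s³  ✗
  heat (Q = mcΔT): kg·m²/s²  ✗
  gravitational potential energy (U = -GMm/r): kg·m²/s²  ✗

Only force has units kg·m/s².

Answer: force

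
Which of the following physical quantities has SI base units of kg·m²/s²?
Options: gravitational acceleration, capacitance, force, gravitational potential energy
Checking the SI base units of each option:
  gravitational acceleration (g = GM/r²): m/s²  ✗
  capacitance (C = Q/V): s⁴·A²/(kg·m²)  ✗
  force (F = ma): kg·m/s²  ✗
  gravitational potential energy (U = -GMm/r): kg·m²/s²  ✓ matches

Only gravitational potential energy has units kg·m²/s².

Answer: gravitational potential energy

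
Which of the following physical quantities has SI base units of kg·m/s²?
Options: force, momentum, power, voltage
Checking the SI base units of each option:
  force (F = ma): kg·m/s²  ✓ matches
  momentum (p = mv): kg·m/s  ✗
  power (P = W/t): kg·m²/s³  ✗
  voltage (V = IR): kg·m²/(s³·A)  ✗

Only force has units kg·m/s².

Answer: force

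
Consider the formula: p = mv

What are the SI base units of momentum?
Units of each symbol in p = mv:
  m (mass): kg
  v (velocity): m/s

Multiplying the contributions: [kg] · [m/s]
Adding exponents of each base unit: kg: 1, m: 1, s: -1
SI base units of momentum: kg·m/s

Answer: kg·m/s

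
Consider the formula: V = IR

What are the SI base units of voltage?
Units of each symbol in V = IR:
  I (current): A
  R (resistance, in ohms): kg·m²/(s³·A²)

Multiplying the contributions: [A] · [kg·m²/(s³·A²)]
Adding exponents of each base unit: kg: 1, m: 2, s: -3, A: -1
SI base units of voltage: kg·m²/(s³·A)

Answer: kg·m²/(s³·A)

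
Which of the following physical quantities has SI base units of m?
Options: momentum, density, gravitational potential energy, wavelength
Checking the SI base units of each option:
  momentum (p = mv): kg·m/s  ✗
  density (ρ = m/V): kg/m³  ✗
  gravitational potential energy (U = -GMm/r): kg·m²/s²  ✗
  wavelength (λ = v/f): m  ✓ matches

Only wavelength has units m.

Answer: wavelength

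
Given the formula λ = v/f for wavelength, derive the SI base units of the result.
Units of each symbol in λ = v/f:
  v (wave speed): m/s
  f (frequency): 1/s  → in the denominator, contributes s

Multiplying the contributions: [m/s] · [s]
Adding exponents of each base unit: m: 1
SI base units of wavelength: m

Answer: m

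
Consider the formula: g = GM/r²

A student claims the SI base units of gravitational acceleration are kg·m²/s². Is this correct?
Units of each symbol in g = GM/r²:
  G (gravitational constant): m³/(kg·s²)
  M (mass): kg
  r (distance): m  → to the power 2 in the denominator, contributes 1/m²

Multiplying the contributions: [m³/(kg·s²)] · [kg] · [1/m²]
Adding exponents of each base unit: m: 1, s: -2
SI base units of gravitational acceleration: m/s²

The claimed units kg·m²/s² (exponents kg: 1, m: 2, s: -2) do not match the derived units m/s² (exponents m: 1, s: -2), so the claim is incorrect.

Answer: No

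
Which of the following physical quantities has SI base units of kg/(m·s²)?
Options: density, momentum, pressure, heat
Checking the SI base units of each option:
  density (ρ = m/V): kg/m³  ✗
  momentum (p = mv): kg·m/s  ✗
  pressure (P = F/A): kg/(m·s²)  ✓ matches
  heat (Q = mcΔT): kg·m²/s²  ✗

Only pressure has units kg/(m·s²).

Answer: pressure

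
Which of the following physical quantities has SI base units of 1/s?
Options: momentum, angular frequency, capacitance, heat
Checking the SI base units of each option:
  momentum (p = mv): kg·m/s  ✗
  angular frequency (ω = 2πf): 1/s  ✓ matches
  capacitance (C = Q/V): s⁴·A²/(kg·m²)  ✗
  heat (Q = mcΔT): kg·m²/s²  ✗

Only angular frequency has units 1/s.

Answer: angular frequency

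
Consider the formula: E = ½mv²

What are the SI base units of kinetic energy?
Units of each symbol in E = ½mv²:
  m (mass): kg
  v (speed): m/s  → to the power 2, contributes m²/s²
  The factor ½ is dimensionless.

Multiplying the contributions: [kg] · [m²/s²]
Adding exponents of each base unit: kg: 1, m: 2, s: -2
SI base units of kinetic energy: kg·m²/s²

Answer: kg·m²/s²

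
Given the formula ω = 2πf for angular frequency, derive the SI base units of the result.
Units of each symbol in ω = 2πf:
  f (frequency): 1/s
  The factor 2π is dimensionless.

Multiplying the contributions: [1/s]
Adding exponents of each base unit: s: -1
SI base units of angular frequency: 1/s

Answer: 1/s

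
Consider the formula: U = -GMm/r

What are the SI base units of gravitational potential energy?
Units of each symbol in U = -GMm/r:
  G (gravitational constant): m³/(kg·s²)
  M (mass): kg
  m (mass): kg
  r (distance): m  → in the denominator, contributes 1/m
  The minus sign does not affect the units.

Multiplying the contributions: [m³/(kg·s²)] · [kg] · [kg] · [1/m]
Adding exponents of each base unit: kg: 1, m: 2, s: -2
SI base units of gravitational potential energy: kg·m²/s²

Answer: kg·m²/s²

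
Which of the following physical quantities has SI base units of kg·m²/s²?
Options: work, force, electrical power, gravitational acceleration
Checking the SI base units of each option:
  work (W = Fd): kg·m²/s²  ✓ matches
  force (F = ma): kg·m/s²  ✗
  electrical power (P = IV): kg·m²/s³  ✗
  gravitational acceleration (g = GM/r²): m/s²  ✗

Only work has units kg·m²/s².

Answer: work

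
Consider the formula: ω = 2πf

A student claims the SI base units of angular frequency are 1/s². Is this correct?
Units of each symbol in ω = 2πf:
  f (frequency): 1/s
  The factor 2π is dimensionless.

Multiplying the contributions: [1/s]
Adding exponents of each base unit: s: -1
SI base units of angular frequency: 1/s

The claimed units 1/s² (exponents s: -2) do not match the derived units 1/s (exponents s: -1), so the claim is incorrect.

Answer: No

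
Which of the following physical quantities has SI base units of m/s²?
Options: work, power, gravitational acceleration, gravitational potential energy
Checking the SI base units of each option:
  work (W = Fd): kg·m²/s²  ✗
  power (P = W/t): kg·m²/s³  ✗
  gravitational acceleration (g = GM/r²): m/s²  ✓ matches
  gravitational potential energy (U = -GMm/r): kg·m²/s²  ✗

Only gravitational acceleration has units m/s².

Answer: gravitational acceleration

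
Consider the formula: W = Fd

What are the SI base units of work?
Units of each symbol in W = Fd:
  F (force): kg·m/s²
  d (displacement): m

Multiplying the contributions: [kg·m/s²] · [m]
Adding exponents of each base unit: kg: 1, m: 2, s: -2
SI base units of work: kg·m²/s²

Answer: kg·m²/s²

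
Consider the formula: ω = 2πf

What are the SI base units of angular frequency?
Units of each symbol in ω = 2πf:
  f (frequency): 1/s
  The factor 2π is dimensionless.

Multiplying the contributions: [1/s]
Adding exponents of each base unit: s: -1
SI base units of angular frequency: 1/s

Answer: 1/s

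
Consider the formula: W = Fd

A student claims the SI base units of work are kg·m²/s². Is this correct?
Units of each symbol in W = Fd:
  F (force): kg·m/s²
  d (displacement): m

Multiplying the contributions: [kg·m/s²] · [m]
Adding exponents of each base unit: kg: 1, m: 2, s: -2
SI base units of work: kg·m²/s²

The claimed units kg·m²/s² match the derived units, so the claim is correct.

Answer: Yes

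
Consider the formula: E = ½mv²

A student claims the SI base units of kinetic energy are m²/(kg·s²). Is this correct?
Units of each symbol in E = ½mv²:
  m (mass): kg
  v (speed): m/s  → to the power 2, contributes m²/s²
  The factor ½ is dimensionless.

Multiplying the contributions: [kg] · [m²/s²]
Adding exponents of each base unit: kg: 1, m: 2, s: -2
SI base units of kinetic energy: kg·m²/s²

The claimed units m²/(kg·s²) (exponents kg: -1, m: 2, s: -2) do not match the derived units kg·m²/s² (exponents kg: 1, m: 2, s: -2), so the claim is incorrect.

Answer: No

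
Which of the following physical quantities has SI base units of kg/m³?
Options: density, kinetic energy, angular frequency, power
Checking the SI base units of each option:
  density (ρ = m/V): kg/m³  ✓ matches
  kinetic energy (E = ½mv²): kg·m²/s²  ✗
  angular frequency (ω = 2πf): 1/s  ✗
  power (P = W/t): kg·m²/s³  ✗

Only density has units kg/m³.

Answer: density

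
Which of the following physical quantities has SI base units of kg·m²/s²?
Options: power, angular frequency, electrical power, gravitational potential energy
Checking the SI base units of each option:
  power (P = W/t): kg·m²/s³  ✗
  angular frequency (ω = 2πf): 1/s  ✗
  electrical power (P = IV): kg·m²/s³  ✗
  gravitational potential energy (U = -GMm/r): kg·m²/s²  ✓ matches

Only gravitational potential energy has units kg·m²/s².

Answer: gravitational potential energy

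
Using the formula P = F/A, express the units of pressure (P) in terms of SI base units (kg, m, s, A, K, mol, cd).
Units of each symbol in P = F/A:
  F (force): kg·m/s²
  A (area): m²  → in the denominator, contributes 1/m²

Multiplying the contributions: [kg·m/s²] · [1/m²]
Adding exponents of each base unit: kg: 1, m: -1, s: -2
SI base units of pressure: kg/(m·s²)

Answer: kg/(m·s²)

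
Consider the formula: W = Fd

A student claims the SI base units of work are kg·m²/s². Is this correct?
Units of each symbol in W = Fd:
  F (force): kg·m/s²
  d (displacement): m

Multiplying the contributions: [kg·m/s²] · [m]
Adding exponents of each base unit: kg: 1, m: 2, s: -2
SI base units of work: kg·m²/s²

The claimed units kg·m²/s² match the derived units, so the claim is correct.

Answer: Yes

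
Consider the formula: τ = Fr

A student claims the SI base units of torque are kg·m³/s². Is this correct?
Units of each symbol in τ = Fr:
  F (force): kg·m/s²
  r (lever arm): m

Multiplying the contributions: [kg·m/s²] · [m]
Adding exponents of each base unit: kg: 1, m: 2, s: -2
SI base units of torque: kg·m²/s²

The claimed units kg·m³/s² (exponents kg: 1, m: 3, s: -2) do not match the derived units kg·m²/s² (exponents kg: 1, m: 2, s: -2), so the claim is incorrect.

Answer: No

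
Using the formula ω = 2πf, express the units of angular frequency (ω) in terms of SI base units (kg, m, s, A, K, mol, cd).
Units of each symbol in ω = 2πf:
  f (frequency): 1/s
  The factor 2π is dimensionless.

Multiplying the contributions: [1/s]
Adding exponents of each base unit: s: -1
SI base units of angular frequency: 1/s

Answer: 1/s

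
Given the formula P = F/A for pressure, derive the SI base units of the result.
Units of each symbol in P = F/A:
  F (force): kg·m/s²
  A (area): m²  → in the denominator, contributes 1/m²

Multiplying the contributions: [kg·m/s²] · [1/m²]
Adding exponents of each base unit: kg: 1, m: -1, s: -2
SI base units of pressure: kg/(m·s²)

Answer: kg/(m·s²)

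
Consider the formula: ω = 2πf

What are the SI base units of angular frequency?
Units of each symbol in ω = 2πf:
  f (frequency): 1/s
  The factor 2π is dimensionless.

Multiplying the contributions: [1/s]
Adding exponents of each base unit: s: -1
SI base units of angular frequency: 1/s

Answer: 1/s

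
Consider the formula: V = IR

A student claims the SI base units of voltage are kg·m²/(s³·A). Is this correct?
Units of each symbol in V = IR:
  I (current): A
  R (resistance, in ohms): kg·m²/(s³·A²)

Multiplying the contributions: [A] · [kg·m²/(s³·A²)]
Adding exponents of each base unit: kg: 1, m: 2, s: -3, A: -1
SI base units of voltage: kg·m²/(s³·A)

The claimed units kg·m²/(s³·A) match the derived units, so the claim is correct.

Answer: Yes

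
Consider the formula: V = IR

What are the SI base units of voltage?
Units of each symbol in V = IR:
  I (current): A
  R (resistance, in ohms): kg·m²/(s³·A²)

Multiplying the contributions: [A] · [kg·m²/(s³·A²)]
Adding exponents of each base unit: kg: 1, m: 2, s: -3, A: -1
SI base units of voltage: kg·m²/(s³·A)

Answer: kg·m²/(s³·A)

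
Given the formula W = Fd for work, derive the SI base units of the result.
Units of each symbol in W = Fd:
  F (force): kg·m/s²
  d (displacement): m

Multiplying the contributions: [kg·m/s²] · [m]
Adding exponents of each base unit: kg: 1, m: 2, s: -2
SI base units of work: kg·m²/s²

Answer: kg·m²/s²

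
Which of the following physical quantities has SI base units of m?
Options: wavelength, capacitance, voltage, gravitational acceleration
Checking the SI base units of each option:
  wavelength (λ = v/f): m  ✓ matches
  capacitance (C = Q/V): s⁴·A²/(kg·m²)  ✗
  voltage (V = IR): kg·m²/(s³·A)  ✗
  gravitational acceleration (g = GM/r²): m/s²  ✗

Only wavelength has units m.

Answer: wavelength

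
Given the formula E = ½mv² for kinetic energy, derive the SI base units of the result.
Units of each symbol in E = ½mv²:
  m (mass): kg
  v (speed): m/s  → to the power 2, contributes m²/s²
  The factor ½ is dimensionless.

Multiplying the contributions: [kg] · [m²/s²]
Adding exponents of each base unit: kg: 1, m: 2, s: -2
SI base units of kinetic energy: kg·m²/s²

Answer: kg·m²/s²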